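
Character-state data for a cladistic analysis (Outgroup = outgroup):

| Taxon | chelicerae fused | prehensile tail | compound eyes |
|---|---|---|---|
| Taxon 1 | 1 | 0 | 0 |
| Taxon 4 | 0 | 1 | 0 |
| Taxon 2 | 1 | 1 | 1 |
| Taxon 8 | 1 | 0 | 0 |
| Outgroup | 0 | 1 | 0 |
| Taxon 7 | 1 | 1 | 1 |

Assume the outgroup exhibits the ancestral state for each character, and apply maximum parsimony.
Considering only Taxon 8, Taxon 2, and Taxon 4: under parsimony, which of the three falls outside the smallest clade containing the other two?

Taxon 4

Character polarity is set by the outgroup: the derived state is whichever differs from the outgroup's state, so for prehensile tail the derived state is '0', and for the remaining characters it is '1'.
chelicerae fused (derived state '1') is shared by Taxon 1, Taxon 2, Taxon 7, and Taxon 8 — a synapomorphy uniting that clade.
prehensile tail: derived state '0' in Taxon 1 and Taxon 8 only — synapomorphy for {Taxon 1, Taxon 8}.
Only Taxon 2 and Taxon 7 show the derived state '1' for compound eyes, supporting them as a clade.
Most parsimonious ingroup topology: (((Taxon 1,Taxon 8),(Taxon 7,Taxon 2)),Taxon 4).
Taxon 2 and Taxon 8 share a more recent common ancestor with each other than either does with Taxon 4, so Taxon 4 is the least closely related of the three.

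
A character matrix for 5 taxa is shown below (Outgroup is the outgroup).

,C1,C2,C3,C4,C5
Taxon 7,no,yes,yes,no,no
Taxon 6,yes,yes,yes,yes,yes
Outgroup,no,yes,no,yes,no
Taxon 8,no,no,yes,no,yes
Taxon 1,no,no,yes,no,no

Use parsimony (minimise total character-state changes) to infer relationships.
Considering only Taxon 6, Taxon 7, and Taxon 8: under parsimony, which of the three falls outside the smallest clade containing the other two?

Character polarity is set by the outgroup: the derived state is whichever differs from the outgroup's state, so for C2, C4 the derived state is 'no', and for the remaining characters it is 'yes'.
C1 (derived state 'yes') is unique to Taxon 6 (autapomorphy; uninformative for grouping).
C2 (derived state 'no') is shared by Taxon 1 and Taxon 8 — a synapomorphy uniting that clade.
All ingroup taxa share the derived state 'yes' for C3; it defines the ingroup but does not resolve relationships within it.
C4 (derived state 'no') is shared by Taxon 1, Taxon 7, and Taxon 8 — a synapomorphy uniting that clade.
C5 groups Taxon 6 and Taxon 8, which is incompatible with the clades supported by the remaining characters; treating it as convergent (homoplasy) costs fewer steps than any alternative tree.
Most parsimonious ingroup topology: (((Taxon 8,Taxon 1),Taxon 7),Taxon 6).
Taxon 7 and Taxon 8 share a more recent common ancestor with each other than either does with Taxon 6, so Taxon 6 is the least closely related of the three.

Taxon 6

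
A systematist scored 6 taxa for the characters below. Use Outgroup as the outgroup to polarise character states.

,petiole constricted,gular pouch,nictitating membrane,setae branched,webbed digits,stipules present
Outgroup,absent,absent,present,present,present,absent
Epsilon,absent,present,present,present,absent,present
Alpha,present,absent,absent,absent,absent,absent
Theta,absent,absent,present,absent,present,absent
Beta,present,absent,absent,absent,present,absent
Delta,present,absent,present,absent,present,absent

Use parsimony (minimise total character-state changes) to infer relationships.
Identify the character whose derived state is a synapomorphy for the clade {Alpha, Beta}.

Character polarity is set by the outgroup: the derived state is whichever differs from the outgroup's state, so for nictitating membrane, setae branched, webbed digits the derived state is 'absent', and for the remaining characters it is 'present'.
Only Alpha, Beta, and Delta show the derived state 'present' for petiole constricted, supporting them as a clade.
gular pouch (derived state 'present') is unique to Epsilon (autapomorphy; uninformative for grouping).
nictitating membrane (derived state 'absent') is shared by Alpha and Beta — a synapomorphy uniting that clade.
setae branched (derived state 'absent') is shared by Alpha, Beta, Delta, and Theta — a synapomorphy uniting that clade.
webbed digits groups Alpha and Epsilon, which is incompatible with the clades supported by the remaining characters; treating it as convergent (homoplasy) costs fewer steps than any alternative tree.
stipules present: derived state 'present' in Epsilon only — an autapomorphy, so it tells us nothing about relationships among taxa.
Most parsimonious ingroup topology: (Epsilon,(((Alpha,Beta),Delta),Theta)).
The clade {Alpha, Beta} is supported by nictitating membrane: its derived state 'absent' occurs in exactly those taxa and in no other taxon (including the outgroup).

nictitating membrane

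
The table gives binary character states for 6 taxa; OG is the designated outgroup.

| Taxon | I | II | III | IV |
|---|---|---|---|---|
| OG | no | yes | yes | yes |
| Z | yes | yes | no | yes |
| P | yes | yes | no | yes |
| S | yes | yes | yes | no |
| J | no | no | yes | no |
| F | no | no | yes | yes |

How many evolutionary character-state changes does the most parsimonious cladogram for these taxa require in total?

Character polarity is set by the outgroup: the derived state is whichever differs from the outgroup's state, so for II, III, IV the derived state is 'no', and for the remaining characters it is 'yes'.
I (derived state 'yes') is shared by P, S, and Z — a synapomorphy uniting that clade.
II: derived state 'no' in F and J only — synapomorphy for {F, J}.
Only P and Z show the derived state 'no' for III, supporting them as a clade.
IV groups J and S, which is incompatible with the clades supported by the remaining characters; treating it as convergent (homoplasy) costs fewer steps than any alternative tree.
Most parsimonious ingroup topology: (((Z,P),S),(J,F)).
Changes per character on this tree: I: 1; II: 1; III: 1; IV: 2.
Total = 5.

5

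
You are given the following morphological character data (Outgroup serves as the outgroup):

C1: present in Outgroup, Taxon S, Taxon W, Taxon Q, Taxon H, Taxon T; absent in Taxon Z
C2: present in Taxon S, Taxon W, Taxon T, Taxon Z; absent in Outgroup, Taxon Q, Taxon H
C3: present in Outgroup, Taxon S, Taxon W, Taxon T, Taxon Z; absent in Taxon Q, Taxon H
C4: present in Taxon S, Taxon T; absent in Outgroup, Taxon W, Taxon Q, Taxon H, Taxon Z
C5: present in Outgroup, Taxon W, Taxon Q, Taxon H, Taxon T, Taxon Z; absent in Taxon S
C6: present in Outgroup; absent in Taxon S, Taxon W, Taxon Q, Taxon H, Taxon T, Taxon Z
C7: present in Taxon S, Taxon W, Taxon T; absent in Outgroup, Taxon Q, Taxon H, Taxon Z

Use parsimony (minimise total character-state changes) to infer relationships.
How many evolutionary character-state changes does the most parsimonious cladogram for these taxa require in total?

7

Character polarity is set by the outgroup: the derived state is whichever differs from the outgroup's state, so for C1, C3, C5, C6 the derived state is 'absent', and for the remaining characters it is 'present'.
C1: derived state 'absent' in Taxon Z only — an autapomorphy, so it tells us nothing about relationships among taxa.
C2 (derived state 'present') is shared by Taxon S, Taxon T, Taxon W, and Taxon Z — a synapomorphy uniting that clade.
C3 (derived state 'absent') is shared by Taxon H and Taxon Q — a synapomorphy uniting that clade.
C4: derived state 'present' in Taxon S and Taxon T only — synapomorphy for {Taxon S, Taxon T}.
C5: derived state 'absent' in Taxon S only — an autapomorphy, so it tells us nothing about relationships among taxa.
All ingroup taxa share the derived state 'absent' for C6; it defines the ingroup but does not resolve relationships within it.
C7 (derived state 'present') is shared by Taxon S, Taxon T, and Taxon W — a synapomorphy uniting that clade.
Most parsimonious ingroup topology: ((((Taxon S,Taxon T),Taxon W),Taxon Z),(Taxon Q,Taxon H)).
Changes per character on this tree: C1: 1; C2: 1; C3: 1; C4: 1; C5: 1; C6: 1; C7: 1.
Total = 7.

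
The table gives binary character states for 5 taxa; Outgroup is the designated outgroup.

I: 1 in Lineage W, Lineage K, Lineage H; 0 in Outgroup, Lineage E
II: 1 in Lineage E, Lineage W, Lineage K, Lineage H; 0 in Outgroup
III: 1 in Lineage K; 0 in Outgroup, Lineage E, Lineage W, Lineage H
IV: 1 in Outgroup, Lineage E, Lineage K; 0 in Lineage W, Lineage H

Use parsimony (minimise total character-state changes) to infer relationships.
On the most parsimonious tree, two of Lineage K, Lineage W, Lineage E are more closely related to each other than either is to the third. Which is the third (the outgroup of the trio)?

Lineage E

Character polarity is set by the outgroup: the derived state is whichever differs from the outgroup's state, so for IV the derived state is '0', and for the remaining characters it is '1'.
I: derived state '1' in Lineage H, Lineage K, and Lineage W only — synapomorphy for {Lineage H, Lineage K, Lineage W}.
II (derived state '1') is shared by all ingroup taxa — unites the whole ingroup.
III: derived state '1' in Lineage K only — an autapomorphy, so it tells us nothing about relationships among taxa.
IV: derived state '0' in Lineage H and Lineage W only — synapomorphy for {Lineage H, Lineage W}.
Most parsimonious ingroup topology: (Lineage E,((Lineage W,Lineage H),Lineage K)).
Lineage K and Lineage W share a more recent common ancestor with each other than either does with Lineage E, so Lineage E is the least closely related of the three.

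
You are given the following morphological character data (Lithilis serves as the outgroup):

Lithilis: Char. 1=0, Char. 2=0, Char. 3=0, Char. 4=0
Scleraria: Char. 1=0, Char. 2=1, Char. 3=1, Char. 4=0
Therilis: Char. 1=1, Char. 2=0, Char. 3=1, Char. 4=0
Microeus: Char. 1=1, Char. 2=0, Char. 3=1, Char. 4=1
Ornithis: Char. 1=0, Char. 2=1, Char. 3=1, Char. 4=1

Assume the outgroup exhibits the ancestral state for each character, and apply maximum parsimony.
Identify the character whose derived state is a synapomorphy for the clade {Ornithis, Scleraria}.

The outgroup has state '0' for every character, so '1' is the derived state throughout.
Only Microeus and Therilis show the derived state '1' for Char. 1, supporting them as a clade.
Char. 2: derived state '1' in Ornithis and Scleraria only — synapomorphy for {Ornithis, Scleraria}.
All ingroup taxa share the derived state '1' for Char. 3; it defines the ingroup but does not resolve relationships within it.
Char. 4 groups Microeus and Ornithis, which is incompatible with the clades supported by the remaining characters; treating it as convergent (homoplasy) costs fewer steps than any alternative tree.
Most parsimonious ingroup topology: ((Scleraria,Ornithis),(Therilis,Microeus)).
The clade {Ornithis, Scleraria} is supported by Char. 2: its derived state '1' occurs in exactly those taxa and in no other taxon (including the outgroup).

Char. 2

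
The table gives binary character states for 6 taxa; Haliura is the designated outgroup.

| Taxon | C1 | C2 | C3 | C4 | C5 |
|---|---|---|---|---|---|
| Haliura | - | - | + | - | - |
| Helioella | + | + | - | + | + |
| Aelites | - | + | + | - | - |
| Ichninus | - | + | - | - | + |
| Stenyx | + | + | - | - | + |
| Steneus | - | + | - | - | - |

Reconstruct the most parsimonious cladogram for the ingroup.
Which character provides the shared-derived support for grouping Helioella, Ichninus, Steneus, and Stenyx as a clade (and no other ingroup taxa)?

C3

Character polarity is set by the outgroup: the derived state is whichever differs from the outgroup's state, so for C3 the derived state is '-', and for the remaining characters it is '+'.
C1 (derived state '+') is shared by Helioella and Stenyx — a synapomorphy uniting that clade.
All ingroup taxa share the derived state '+' for C2; it defines the ingroup but does not resolve relationships within it.
C3: derived state '-' in Helioella, Ichninus, Steneus, and Stenyx only — synapomorphy for {Helioella, Ichninus, Steneus, Stenyx}.
C4: derived state '+' in Helioella only — an autapomorphy, so it tells us nothing about relationships among taxa.
C5: derived state '+' in Helioella, Ichninus, and Stenyx only — synapomorphy for {Helioella, Ichninus, Stenyx}.
Most parsimonious ingroup topology: ((((Helioella,Stenyx),Ichninus),Steneus),Aelites).
The clade {Helioella, Ichninus, Steneus, Stenyx} is supported by C3: its derived state '-' occurs in exactly those taxa and in no other taxon (including the outgroup).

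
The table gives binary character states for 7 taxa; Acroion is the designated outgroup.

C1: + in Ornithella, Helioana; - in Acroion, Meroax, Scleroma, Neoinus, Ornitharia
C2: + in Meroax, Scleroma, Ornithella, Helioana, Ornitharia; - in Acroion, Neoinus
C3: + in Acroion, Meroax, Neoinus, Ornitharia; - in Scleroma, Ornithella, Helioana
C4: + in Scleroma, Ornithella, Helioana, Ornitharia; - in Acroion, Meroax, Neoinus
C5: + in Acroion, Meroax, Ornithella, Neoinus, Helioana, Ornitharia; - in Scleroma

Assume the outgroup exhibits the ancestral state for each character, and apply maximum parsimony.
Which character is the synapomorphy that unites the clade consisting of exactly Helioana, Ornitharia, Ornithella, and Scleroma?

Character polarity is set by the outgroup: the derived state is whichever differs from the outgroup's state, so for C3, C5 the derived state is '-', and for the remaining characters it is '+'.
C1: derived state '+' in Helioana and Ornithella only — synapomorphy for {Helioana, Ornithella}.
C2: derived state '+' in Helioana, Meroax, Ornitharia, Ornithella, and Scleroma only — synapomorphy for {Helioana, Meroax, Ornitharia, Ornithella, Scleroma}.
C3 (derived state '-') is shared by Helioana, Ornithella, and Scleroma — a synapomorphy uniting that clade.
C4 (derived state '+') is shared by Helioana, Ornitharia, Ornithella, and Scleroma — a synapomorphy uniting that clade.
C5: derived state '-' in Scleroma only — an autapomorphy, so it tells us nothing about relationships among taxa.
Most parsimonious ingroup topology: ((Meroax,((Scleroma,(Ornithella,Helioana)),Ornitharia)),Neoinus).
The clade {Helioana, Ornitharia, Ornithella, Scleroma} is supported by C4: its derived state '+' occurs in exactly those taxa and in no other taxon (including the outgroup).

C4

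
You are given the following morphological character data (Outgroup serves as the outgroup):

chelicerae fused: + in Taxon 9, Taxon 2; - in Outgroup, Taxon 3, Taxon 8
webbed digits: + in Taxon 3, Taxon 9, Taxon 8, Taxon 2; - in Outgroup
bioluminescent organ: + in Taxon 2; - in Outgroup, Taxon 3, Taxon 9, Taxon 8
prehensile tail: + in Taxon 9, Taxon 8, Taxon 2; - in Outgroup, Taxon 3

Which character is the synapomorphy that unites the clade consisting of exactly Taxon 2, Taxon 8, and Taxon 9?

prehensile tail

The outgroup has state '-' for every character, so '+' is the derived state throughout.
chelicerae fused (derived state '+') is shared by Taxon 2 and Taxon 9 — a synapomorphy uniting that clade.
webbed digits (derived state '+') is shared by all ingroup taxa — unites the whole ingroup.
bioluminescent organ (derived state '+') is unique to Taxon 2 (autapomorphy; uninformative for grouping).
prehensile tail: derived state '+' in Taxon 2, Taxon 8, and Taxon 9 only — synapomorphy for {Taxon 2, Taxon 8, Taxon 9}.
Most parsimonious ingroup topology: (Taxon 3,((Taxon 9,Taxon 2),Taxon 8)).
The clade {Taxon 2, Taxon 8, Taxon 9} is supported by prehensile tail: its derived state '+' occurs in exactly those taxa and in no other taxon (including the outgroup).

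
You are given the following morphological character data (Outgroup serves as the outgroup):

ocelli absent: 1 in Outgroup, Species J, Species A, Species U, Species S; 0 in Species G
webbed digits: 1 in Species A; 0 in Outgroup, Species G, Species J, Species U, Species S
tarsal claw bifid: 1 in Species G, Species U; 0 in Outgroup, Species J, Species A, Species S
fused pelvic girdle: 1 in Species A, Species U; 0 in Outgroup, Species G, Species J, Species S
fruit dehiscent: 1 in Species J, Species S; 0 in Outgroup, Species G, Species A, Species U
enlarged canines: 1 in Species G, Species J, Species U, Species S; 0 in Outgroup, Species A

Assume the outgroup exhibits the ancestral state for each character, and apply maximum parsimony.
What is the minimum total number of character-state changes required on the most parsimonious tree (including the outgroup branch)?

Character polarity is set by the outgroup: the derived state is whichever differs from the outgroup's state, so for ocelli absent the derived state is '0', and for the remaining characters it is '1'.
ocelli absent: derived state '0' in Species G only — an autapomorphy, so it tells us nothing about relationships among taxa.
webbed digits: derived state '1' in Species A only — an autapomorphy, so it tells us nothing about relationships among taxa.
tarsal claw bifid (derived state '1') is shared by Species G and Species U — a synapomorphy uniting that clade.
fused pelvic girdle groups Species A and Species U, which is incompatible with the clades supported by the remaining characters; treating it as convergent (homoplasy) costs fewer steps than any alternative tree.
fruit dehiscent: derived state '1' in Species J and Species S only — synapomorphy for {Species J, Species S}.
Only Species G, Species J, Species S, and Species U show the derived state '1' for enlarged canines, supporting them as a clade.
Most parsimonious ingroup topology: (((Species G,Species U),(Species J,Species S)),Species A).
Changes per character on this tree: ocelli absent: 1; webbed digits: 1; tarsal claw bifid: 1; fused pelvic girdle: 2; fruit dehiscent: 1; enlarged canines: 1.
Total = 7.

7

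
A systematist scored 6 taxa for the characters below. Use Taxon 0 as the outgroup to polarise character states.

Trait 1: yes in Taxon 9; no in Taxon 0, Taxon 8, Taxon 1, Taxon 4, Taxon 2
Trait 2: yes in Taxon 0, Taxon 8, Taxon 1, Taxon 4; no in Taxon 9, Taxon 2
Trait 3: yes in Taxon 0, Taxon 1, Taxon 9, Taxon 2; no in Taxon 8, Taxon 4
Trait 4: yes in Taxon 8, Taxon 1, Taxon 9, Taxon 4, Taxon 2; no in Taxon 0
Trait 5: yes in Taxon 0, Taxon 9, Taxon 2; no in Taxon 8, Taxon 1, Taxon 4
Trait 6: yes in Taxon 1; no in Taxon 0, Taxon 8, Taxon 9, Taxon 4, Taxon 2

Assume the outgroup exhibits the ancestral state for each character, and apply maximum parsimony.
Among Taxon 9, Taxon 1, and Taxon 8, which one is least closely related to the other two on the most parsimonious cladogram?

Taxon 9

Character polarity is set by the outgroup: the derived state is whichever differs from the outgroup's state, so for Trait 2, Trait 3, Trait 5 the derived state is 'no', and for the remaining characters it is 'yes'.
Trait 1: derived state 'yes' in Taxon 9 only — an autapomorphy, so it tells us nothing about relationships among taxa.
Trait 2 (derived state 'no') is shared by Taxon 2 and Taxon 9 — a synapomorphy uniting that clade.
Trait 3 (derived state 'no') is shared by Taxon 4 and Taxon 8 — a synapomorphy uniting that clade.
All ingroup taxa share the derived state 'yes' for Trait 4; it defines the ingroup but does not resolve relationships within it.
Trait 5: derived state 'no' in Taxon 1, Taxon 4, and Taxon 8 only — synapomorphy for {Taxon 1, Taxon 4, Taxon 8}.
Trait 6 (derived state 'yes') is unique to Taxon 1 (autapomorphy; uninformative for grouping).
Most parsimonious ingroup topology: (((Taxon 8,Taxon 4),Taxon 1),(Taxon 9,Taxon 2)).
Taxon 1 and Taxon 8 share a more recent common ancestor with each other than either does with Taxon 9, so Taxon 9 is the least closely related of the three.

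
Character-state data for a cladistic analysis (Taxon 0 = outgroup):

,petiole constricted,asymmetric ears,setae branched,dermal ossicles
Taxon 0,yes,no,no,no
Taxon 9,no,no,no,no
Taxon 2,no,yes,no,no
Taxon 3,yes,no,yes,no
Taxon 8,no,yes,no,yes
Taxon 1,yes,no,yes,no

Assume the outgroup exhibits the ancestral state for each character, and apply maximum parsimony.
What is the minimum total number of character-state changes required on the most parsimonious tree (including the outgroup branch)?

Character polarity is set by the outgroup: the derived state is whichever differs from the outgroup's state, so for petiole constricted the derived state is 'no', and for the remaining characters it is 'yes'.
petiole constricted (derived state 'no') is shared by Taxon 2, Taxon 8, and Taxon 9 — a synapomorphy uniting that clade.
Only Taxon 2 and Taxon 8 show the derived state 'yes' for asymmetric ears, supporting them as a clade.
setae branched (derived state 'yes') is shared by Taxon 1 and Taxon 3 — a synapomorphy uniting that clade.
dermal ossicles (derived state 'yes') is unique to Taxon 8 (autapomorphy; uninformative for grouping).
Most parsimonious ingroup topology: ((Taxon 9,(Taxon 2,Taxon 8)),(Taxon 3,Taxon 1)).
Changes per character on this tree: petiole constricted: 1; asymmetric ears: 1; setae branched: 1; dermal ossicles: 1.
Total = 4.

4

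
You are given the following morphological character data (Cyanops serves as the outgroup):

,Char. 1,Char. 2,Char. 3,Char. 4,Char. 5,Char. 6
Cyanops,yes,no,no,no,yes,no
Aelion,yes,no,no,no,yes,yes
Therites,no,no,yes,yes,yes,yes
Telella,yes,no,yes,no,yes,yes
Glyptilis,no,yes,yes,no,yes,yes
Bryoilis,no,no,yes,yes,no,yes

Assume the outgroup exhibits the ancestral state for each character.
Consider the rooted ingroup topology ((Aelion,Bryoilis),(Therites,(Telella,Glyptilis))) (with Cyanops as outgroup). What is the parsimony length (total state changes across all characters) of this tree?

10

Map each character onto ((Aelion,Bryoilis),(Therites,(Telella,Glyptilis))) (rooted by Cyanops) and count the minimum state changes it requires (Fitch parsimony):
Char. 1: 3; Char. 2: 1; Char. 3: 2; Char. 4: 2; Char. 5: 1; Char. 6: 1.
Total tree length = 10.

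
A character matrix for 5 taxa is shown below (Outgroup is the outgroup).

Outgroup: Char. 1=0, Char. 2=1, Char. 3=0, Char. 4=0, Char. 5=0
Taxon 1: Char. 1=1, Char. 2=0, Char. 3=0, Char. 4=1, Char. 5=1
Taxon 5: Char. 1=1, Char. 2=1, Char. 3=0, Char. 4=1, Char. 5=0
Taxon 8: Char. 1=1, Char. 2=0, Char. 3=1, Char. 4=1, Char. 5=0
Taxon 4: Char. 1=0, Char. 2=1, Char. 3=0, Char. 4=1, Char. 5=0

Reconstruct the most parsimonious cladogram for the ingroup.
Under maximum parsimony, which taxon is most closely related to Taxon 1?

Character polarity is set by the outgroup: the derived state is whichever differs from the outgroup's state, so for Char. 2 the derived state is '0', and for the remaining characters it is '1'.
Char. 1 (derived state '1') is shared by Taxon 1, Taxon 5, and Taxon 8 — a synapomorphy uniting that clade.
Char. 2 (derived state '0') is shared by Taxon 1 and Taxon 8 — a synapomorphy uniting that clade.
Char. 3: derived state '1' in Taxon 8 only — an autapomorphy, so it tells us nothing about relationships among taxa.
Char. 4 (derived state '1') is shared by all ingroup taxa — unites the whole ingroup.
Char. 5: derived state '1' in Taxon 1 only — an autapomorphy, so it tells us nothing about relationships among taxa.
Most parsimonious ingroup topology: (((Taxon 1,Taxon 8),Taxon 5),Taxon 4).
Taxon 1 and Taxon 8 form a cherry on this tree, so they are sister taxa.

Taxon 8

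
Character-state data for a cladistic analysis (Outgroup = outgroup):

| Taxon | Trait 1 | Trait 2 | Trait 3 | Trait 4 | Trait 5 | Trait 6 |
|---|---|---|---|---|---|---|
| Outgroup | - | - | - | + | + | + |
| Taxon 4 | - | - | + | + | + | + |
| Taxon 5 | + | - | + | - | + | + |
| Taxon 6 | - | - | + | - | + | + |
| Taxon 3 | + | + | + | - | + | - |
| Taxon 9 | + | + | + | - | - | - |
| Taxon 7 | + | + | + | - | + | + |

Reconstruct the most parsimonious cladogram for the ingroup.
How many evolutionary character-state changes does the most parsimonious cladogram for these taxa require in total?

6

Character polarity is set by the outgroup: the derived state is whichever differs from the outgroup's state, so for Trait 4, Trait 5, Trait 6 the derived state is '-', and for the remaining characters it is '+'.
Trait 1 (derived state '+') is shared by Taxon 3, Taxon 5, Taxon 7, and Taxon 9 — a synapomorphy uniting that clade.
Only Taxon 3, Taxon 7, and Taxon 9 show the derived state '+' for Trait 2, supporting them as a clade.
Trait 3 (derived state '+') is shared by all ingroup taxa — unites the whole ingroup.
Trait 4: derived state '-' in Taxon 3, Taxon 5, Taxon 6, Taxon 7, and Taxon 9 only — synapomorphy for {Taxon 3, Taxon 5, Taxon 6, Taxon 7, Taxon 9}.
Trait 5: derived state '-' in Taxon 9 only — an autapomorphy, so it tells us nothing about relationships among taxa.
Only Taxon 3 and Taxon 9 show the derived state '-' for Trait 6, supporting them as a clade.
Most parsimonious ingroup topology: (Taxon 4,((Taxon 5,((Taxon 3,Taxon 9),Taxon 7)),Taxon 6)).
Changes per character on this tree: Trait 1: 1; Trait 2: 1; Trait 3: 1; Trait 4: 1; Trait 5: 1; Trait 6: 1.
Total = 6.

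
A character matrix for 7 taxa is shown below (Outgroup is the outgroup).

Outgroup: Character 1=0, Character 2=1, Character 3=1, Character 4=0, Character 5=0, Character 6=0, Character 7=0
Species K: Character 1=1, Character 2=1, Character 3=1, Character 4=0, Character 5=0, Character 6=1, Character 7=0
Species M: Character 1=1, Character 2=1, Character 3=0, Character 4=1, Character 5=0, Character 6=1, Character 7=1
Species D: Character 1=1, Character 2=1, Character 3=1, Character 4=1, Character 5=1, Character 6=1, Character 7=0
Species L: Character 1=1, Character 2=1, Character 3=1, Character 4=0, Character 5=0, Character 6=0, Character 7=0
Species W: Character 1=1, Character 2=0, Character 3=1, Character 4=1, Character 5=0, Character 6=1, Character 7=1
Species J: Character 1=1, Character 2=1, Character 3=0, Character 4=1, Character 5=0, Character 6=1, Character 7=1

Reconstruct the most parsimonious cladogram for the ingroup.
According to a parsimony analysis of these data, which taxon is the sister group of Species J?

Character polarity is set by the outgroup: the derived state is whichever differs from the outgroup's state, so for Character 2, Character 3 the derived state is '0', and for the remaining characters it is '1'.
Character 1 (derived state '1') is shared by all ingroup taxa — unites the whole ingroup.
Character 2: derived state '0' in Species W only — an autapomorphy, so it tells us nothing about relationships among taxa.
Only Species J and Species M show the derived state '0' for Character 3, supporting them as a clade.
Character 4 (derived state '1') is shared by Species D, Species J, Species M, and Species W — a synapomorphy uniting that clade.
Character 5 (derived state '1') is unique to Species D (autapomorphy; uninformative for grouping).
Character 6 (derived state '1') is shared by Species D, Species J, Species K, Species M, and Species W — a synapomorphy uniting that clade.
Character 7 (derived state '1') is shared by Species J, Species M, and Species W — a synapomorphy uniting that clade.
Most parsimonious ingroup topology: ((Species K,(((Species M,Species J),Species W),Species D)),Species L).
Species J and Species M form a cherry on this tree, so they are sister taxa.

Species M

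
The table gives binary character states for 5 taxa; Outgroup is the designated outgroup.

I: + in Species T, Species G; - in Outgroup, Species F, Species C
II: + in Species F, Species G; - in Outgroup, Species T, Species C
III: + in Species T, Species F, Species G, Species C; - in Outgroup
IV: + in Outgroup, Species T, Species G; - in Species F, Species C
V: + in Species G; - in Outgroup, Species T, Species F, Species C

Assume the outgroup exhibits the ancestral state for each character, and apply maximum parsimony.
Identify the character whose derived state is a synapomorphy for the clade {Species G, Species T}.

I

Character polarity is set by the outgroup: the derived state is whichever differs from the outgroup's state, so for IV the derived state is '-', and for the remaining characters it is '+'.
I: derived state '+' in Species G and Species T only — synapomorphy for {Species G, Species T}.
II (state '+') occurs in Species F and Species G but conflicts with the nesting implied by the other characters — most parsimoniously interpreted as homoplasy.
III (derived state '+') is shared by all ingroup taxa — unites the whole ingroup.
IV: derived state '-' in Species C and Species F only — synapomorphy for {Species C, Species F}.
V (derived state '+') is unique to Species G (autapomorphy; uninformative for grouping).
Most parsimonious ingroup topology: ((Species T,Species G),(Species F,Species C)).
The clade {Species G, Species T} is supported by I: its derived state '+' occurs in exactly those taxa and in no other taxon (including the outgroup).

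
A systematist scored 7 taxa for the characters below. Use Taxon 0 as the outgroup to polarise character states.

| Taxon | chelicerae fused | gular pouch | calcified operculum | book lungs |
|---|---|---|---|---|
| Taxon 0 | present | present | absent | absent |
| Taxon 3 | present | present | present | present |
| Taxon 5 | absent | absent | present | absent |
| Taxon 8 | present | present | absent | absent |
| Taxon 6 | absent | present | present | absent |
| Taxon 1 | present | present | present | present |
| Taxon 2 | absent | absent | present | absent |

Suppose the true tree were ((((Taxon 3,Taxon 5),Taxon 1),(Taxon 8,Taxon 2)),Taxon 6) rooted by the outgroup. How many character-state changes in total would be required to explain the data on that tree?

9

Map each character onto ((((Taxon 3,Taxon 5),Taxon 1),(Taxon 8,Taxon 2)),Taxon 6) (rooted by Taxon 0) and count the minimum state changes it requires (Fitch parsimony):
chelicerae fused: 3; gular pouch: 2; calcified operculum: 2; book lungs: 2.
Total tree length = 9.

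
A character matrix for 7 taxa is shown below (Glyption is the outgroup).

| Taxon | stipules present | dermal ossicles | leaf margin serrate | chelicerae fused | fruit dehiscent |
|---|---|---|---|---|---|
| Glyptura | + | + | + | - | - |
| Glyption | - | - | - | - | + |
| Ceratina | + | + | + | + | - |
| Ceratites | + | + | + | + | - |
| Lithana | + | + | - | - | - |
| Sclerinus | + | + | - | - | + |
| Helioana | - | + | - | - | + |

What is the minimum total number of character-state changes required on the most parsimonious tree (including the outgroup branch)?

5

Character polarity is set by the outgroup: the derived state is whichever differs from the outgroup's state, so for fruit dehiscent the derived state is '-', and for the remaining characters it is '+'.
Only Ceratina, Ceratites, Glyptura, Lithana, and Sclerinus show the derived state '+' for stipules present, supporting them as a clade.
All ingroup taxa share the derived state '+' for dermal ossicles; it defines the ingroup but does not resolve relationships within it.
Only Ceratina, Ceratites, and Glyptura show the derived state '+' for leaf margin serrate, supporting them as a clade.
chelicerae fused (derived state '+') is shared by Ceratina and Ceratites — a synapomorphy uniting that clade.
fruit dehiscent (derived state '-') is shared by Ceratina, Ceratites, Glyptura, and Lithana — a synapomorphy uniting that clade.
Most parsimonious ingroup topology: (((Lithana,(Glyptura,(Ceratina,Ceratites))),Sclerinus),Helioana).
Changes per character on this tree: stipules present: 1; dermal ossicles: 1; leaf margin serrate: 1; chelicerae fused: 1; fruit dehiscent: 1.
Total = 5.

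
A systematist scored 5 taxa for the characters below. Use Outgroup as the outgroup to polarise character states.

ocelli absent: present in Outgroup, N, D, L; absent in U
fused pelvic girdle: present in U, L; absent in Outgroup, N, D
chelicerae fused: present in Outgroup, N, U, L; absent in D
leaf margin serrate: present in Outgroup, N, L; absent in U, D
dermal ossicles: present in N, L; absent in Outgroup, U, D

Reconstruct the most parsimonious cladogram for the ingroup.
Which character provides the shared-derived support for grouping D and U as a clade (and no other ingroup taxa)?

leaf margin serrate

Character polarity is set by the outgroup: the derived state is whichever differs from the outgroup's state, so for ocelli absent, chelicerae fused, leaf margin serrate the derived state is 'absent', and for the remaining characters it is 'present'.
ocelli absent: derived state 'absent' in U only — an autapomorphy, so it tells us nothing about relationships among taxa.
fused pelvic girdle groups L and U, which is incompatible with the clades supported by the remaining characters; treating it as convergent (homoplasy) costs fewer steps than any alternative tree.
chelicerae fused: derived state 'absent' in D only — an autapomorphy, so it tells us nothing about relationships among taxa.
Only D and U show the derived state 'absent' for leaf margin serrate, supporting them as a clade.
Only L and N show the derived state 'present' for dermal ossicles, supporting them as a clade.
Most parsimonious ingroup topology: ((N,L),(U,D)).
The clade {D, U} is supported by leaf margin serrate: its derived state 'absent' occurs in exactly those taxa and in no other taxon (including the outgroup).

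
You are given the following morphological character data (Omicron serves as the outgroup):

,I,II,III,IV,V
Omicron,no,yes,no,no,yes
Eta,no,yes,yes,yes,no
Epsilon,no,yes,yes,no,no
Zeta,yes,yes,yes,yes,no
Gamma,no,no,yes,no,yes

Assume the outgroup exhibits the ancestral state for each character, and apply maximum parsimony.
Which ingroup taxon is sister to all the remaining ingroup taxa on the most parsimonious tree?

Gamma

Character polarity is set by the outgroup: the derived state is whichever differs from the outgroup's state, so for II, V the derived state is 'no', and for the remaining characters it is 'yes'.
I: derived state 'yes' in Zeta only — an autapomorphy, so it tells us nothing about relationships among taxa.
II: derived state 'no' in Gamma only — an autapomorphy, so it tells us nothing about relationships among taxa.
All ingroup taxa share the derived state 'yes' for III; it defines the ingroup but does not resolve relationships within it.
IV (derived state 'yes') is shared by Eta and Zeta — a synapomorphy uniting that clade.
V (derived state 'no') is shared by Epsilon, Eta, and Zeta — a synapomorphy uniting that clade.
Most parsimonious ingroup topology: (((Eta,Zeta),Epsilon),Gamma).
Gamma is sister to the clade containing all other ingroup taxa, so it is the earliest-diverging (most basal) ingroup lineage.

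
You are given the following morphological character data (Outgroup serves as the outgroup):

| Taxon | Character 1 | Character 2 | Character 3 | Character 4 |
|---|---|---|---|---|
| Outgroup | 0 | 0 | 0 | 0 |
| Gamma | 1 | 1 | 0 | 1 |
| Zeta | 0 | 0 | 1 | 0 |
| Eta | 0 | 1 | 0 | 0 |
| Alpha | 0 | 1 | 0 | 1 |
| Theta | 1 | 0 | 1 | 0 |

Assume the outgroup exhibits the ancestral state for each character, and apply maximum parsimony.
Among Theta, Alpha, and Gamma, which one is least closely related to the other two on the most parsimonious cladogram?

The outgroup has state '0' for every character, so '1' is the derived state throughout.
Character 1 groups Gamma and Theta, which is incompatible with the clades supported by the remaining characters; treating it as convergent (homoplasy) costs fewer steps than any alternative tree.
Character 2: derived state '1' in Alpha, Eta, and Gamma only — synapomorphy for {Alpha, Eta, Gamma}.
Only Theta and Zeta show the derived state '1' for Character 3, supporting them as a clade.
Only Alpha and Gamma show the derived state '1' for Character 4, supporting them as a clade.
Most parsimonious ingroup topology: (((Gamma,Alpha),Eta),(Zeta,Theta)).
Gamma and Alpha share a more recent common ancestor with each other than either does with Theta, so Theta is the least closely related of the three.

Theta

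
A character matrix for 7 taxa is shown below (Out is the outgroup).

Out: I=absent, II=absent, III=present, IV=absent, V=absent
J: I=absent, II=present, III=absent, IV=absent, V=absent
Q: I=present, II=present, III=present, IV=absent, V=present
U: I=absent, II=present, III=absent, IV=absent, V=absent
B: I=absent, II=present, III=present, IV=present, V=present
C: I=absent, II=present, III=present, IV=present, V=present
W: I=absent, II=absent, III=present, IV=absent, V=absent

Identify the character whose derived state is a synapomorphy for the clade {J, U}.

III

Character polarity is set by the outgroup: the derived state is whichever differs from the outgroup's state, so for III the derived state is 'absent', and for the remaining characters it is 'present'.
I: derived state 'present' in Q only — an autapomorphy, so it tells us nothing about relationships among taxa.
II: derived state 'present' in B, C, J, Q, and U only — synapomorphy for {B, C, J, Q, U}.
III (derived state 'absent') is shared by J and U — a synapomorphy uniting that clade.
IV: derived state 'present' in B and C only — synapomorphy for {B, C}.
Only B, C, and Q show the derived state 'present' for V, supporting them as a clade.
Most parsimonious ingroup topology: (((J,U),(Q,(B,C))),W).
The clade {J, U} is supported by III: its derived state 'absent' occurs in exactly those taxa and in no other taxon (including the outgroup).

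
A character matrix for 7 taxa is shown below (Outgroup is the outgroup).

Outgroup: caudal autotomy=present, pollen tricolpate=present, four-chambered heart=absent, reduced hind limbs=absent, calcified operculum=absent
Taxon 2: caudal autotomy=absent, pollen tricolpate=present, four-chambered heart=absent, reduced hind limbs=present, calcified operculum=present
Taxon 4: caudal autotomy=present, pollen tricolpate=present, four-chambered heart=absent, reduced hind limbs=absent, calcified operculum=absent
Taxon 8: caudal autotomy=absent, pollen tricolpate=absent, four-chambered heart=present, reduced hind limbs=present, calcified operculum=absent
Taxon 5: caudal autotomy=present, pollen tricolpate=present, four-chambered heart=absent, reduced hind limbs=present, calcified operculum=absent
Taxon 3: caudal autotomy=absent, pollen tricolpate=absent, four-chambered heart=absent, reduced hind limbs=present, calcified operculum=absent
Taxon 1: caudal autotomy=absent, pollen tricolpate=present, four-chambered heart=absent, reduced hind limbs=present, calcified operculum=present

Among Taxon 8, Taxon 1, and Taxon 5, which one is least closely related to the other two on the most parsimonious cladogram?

Taxon 5

Character polarity is set by the outgroup: the derived state is whichever differs from the outgroup's state, so for caudal autotomy, pollen tricolpate the derived state is 'absent', and for the remaining characters it is 'present'.
caudal autotomy (derived state 'absent') is shared by Taxon 1, Taxon 2, Taxon 3, and Taxon 8 — a synapomorphy uniting that clade.
Only Taxon 3 and Taxon 8 show the derived state 'absent' for pollen tricolpate, supporting them as a clade.
four-chambered heart (derived state 'present') is unique to Taxon 8 (autapomorphy; uninformative for grouping).
Only Taxon 1, Taxon 2, Taxon 3, Taxon 5, and Taxon 8 show the derived state 'present' for reduced hind limbs, supporting them as a clade.
Only Taxon 1 and Taxon 2 show the derived state 'present' for calcified operculum, supporting them as a clade.
Most parsimonious ingroup topology: ((((Taxon 2,Taxon 1),(Taxon 8,Taxon 3)),Taxon 5),Taxon 4).
Taxon 1 and Taxon 8 share a more recent common ancestor with each other than either does with Taxon 5, so Taxon 5 is the least closely related of the three.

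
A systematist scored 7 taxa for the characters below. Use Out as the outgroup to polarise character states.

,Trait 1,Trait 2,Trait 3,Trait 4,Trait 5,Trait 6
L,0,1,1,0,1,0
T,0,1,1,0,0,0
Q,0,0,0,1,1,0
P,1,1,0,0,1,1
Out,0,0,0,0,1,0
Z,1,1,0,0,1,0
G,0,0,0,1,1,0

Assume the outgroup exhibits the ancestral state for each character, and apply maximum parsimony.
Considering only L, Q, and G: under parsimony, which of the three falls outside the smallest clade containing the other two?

L

Character polarity is set by the outgroup: the derived state is whichever differs from the outgroup's state, so for Trait 5 the derived state is '0', and for the remaining characters it is '1'.
Trait 1: derived state '1' in P and Z only — synapomorphy for {P, Z}.
Trait 2 (derived state '1') is shared by L, P, T, and Z — a synapomorphy uniting that clade.
Trait 3: derived state '1' in L and T only — synapomorphy for {L, T}.
Only G and Q show the derived state '1' for Trait 4, supporting them as a clade.
Trait 5 (derived state '0') is unique to T (autapomorphy; uninformative for grouping).
Trait 6 (derived state '1') is unique to P (autapomorphy; uninformative for grouping).
Most parsimonious ingroup topology: (((T,L),(P,Z)),(Q,G)).
Q and G share a more recent common ancestor with each other than either does with L, so L is the least closely related of the three.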